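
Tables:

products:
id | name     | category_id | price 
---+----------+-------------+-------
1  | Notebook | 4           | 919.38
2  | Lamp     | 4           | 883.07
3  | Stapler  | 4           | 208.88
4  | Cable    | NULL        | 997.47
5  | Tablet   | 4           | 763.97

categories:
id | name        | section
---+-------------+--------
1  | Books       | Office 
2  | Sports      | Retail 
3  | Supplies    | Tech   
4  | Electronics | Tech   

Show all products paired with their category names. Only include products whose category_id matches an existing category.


INNER JOIN keeps only products rows whose category_id matches an id in categories. Walk through each product:
  - product 1 (Notebook): category_id=4 -> matches Electronics
  - product 2 (Lamp): category_id=4 -> matches Electronics
  - product 3 (Stapler): category_id=4 -> matches Electronics
  - product 4 (Cable): category_id=NULL, no match -> dropped
  - product 5 (Tablet): category_id=4 -> matches Electronics
So 1 of 5 rows is dropped.

SQL:
SELECT a.name, b.name AS category
FROM products a
INNER JOIN categories b ON a.category_id = b.id

Result:
name     | category   
---------+------------
Notebook | Electronics
Lamp     | Electronics
Stapler  | Electronics
Tablet   | Electronics


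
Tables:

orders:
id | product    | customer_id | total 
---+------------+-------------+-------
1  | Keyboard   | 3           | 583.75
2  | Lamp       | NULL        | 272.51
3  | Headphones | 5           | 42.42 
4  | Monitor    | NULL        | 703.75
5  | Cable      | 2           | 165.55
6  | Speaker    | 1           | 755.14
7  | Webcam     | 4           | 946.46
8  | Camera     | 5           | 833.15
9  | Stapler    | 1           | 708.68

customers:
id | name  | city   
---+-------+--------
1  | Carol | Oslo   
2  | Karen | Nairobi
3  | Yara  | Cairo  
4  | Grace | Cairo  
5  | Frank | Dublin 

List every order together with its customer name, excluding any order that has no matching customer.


INNER JOIN keeps only orders rows whose customer_id matches an id in customers. Walk through each order:
  - order 1 (Keyboard): customer_id=3 -> matches Yara
  - order 2 (Lamp): customer_id=NULL, no match -> dropped
  - order 3 (Headphones): customer_id=5 -> matches Frank
  - order 4 (Monitor): customer_id=NULL, no match -> dropped
  - order 5 (Cable): customer_id=2 -> matches Karen
  - order 6 (Speaker): customer_id=1 -> matches Carol
  - order 7 (Webcam): customer_id=4 -> matches Grace
  - order 8 (Camera): customer_id=5 -> matches Frank
  - order 9 (Stapler): customer_id=1 -> matches Carol
So 2 of 9 rows are dropped.

SQL:
SELECT a.product, b.name AS customer
FROM orders a
INNER JOIN customers b ON a.customer_id = b.id

Result:
product    | customer
-----------+---------
Keyboard   | Yara    
Headphones | Frank   
Cable      | Karen   
Speaker    | Carol   
Webcam     | Grace   
Camera     | Frank   
Stapler    | Carol   


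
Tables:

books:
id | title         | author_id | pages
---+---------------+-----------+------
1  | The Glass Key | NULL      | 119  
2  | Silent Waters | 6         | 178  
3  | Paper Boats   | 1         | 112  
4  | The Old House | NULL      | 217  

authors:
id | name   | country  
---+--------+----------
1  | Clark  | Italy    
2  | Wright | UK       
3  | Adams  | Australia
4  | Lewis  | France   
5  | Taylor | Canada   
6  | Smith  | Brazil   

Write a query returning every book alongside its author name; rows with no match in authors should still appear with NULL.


LEFT JOIN keeps every row from books (the left table); where author_id has no match in authors, the author columns become NULL. Walk through each book:
  - book 1 (The Glass Key): author_id=NULL, no match -> kept with NULL
  - book 2 (Silent Waters): author_id=6 -> matches Smith
  - book 3 (Paper Boats): author_id=1 -> matches Clark
  - book 4 (The Old House): author_id=NULL, no match -> kept with NULL
All 4 rows appear; 2 have NULL author.

SQL:
SELECT a.title, b.name AS author
FROM books a
LEFT JOIN authors b ON a.author_id = b.id

Result:
title         | author
--------------+-------
The Glass Key | NULL  
Silent Waters | Smith 
Paper Boats   | Clark 
The Old House | NULL  


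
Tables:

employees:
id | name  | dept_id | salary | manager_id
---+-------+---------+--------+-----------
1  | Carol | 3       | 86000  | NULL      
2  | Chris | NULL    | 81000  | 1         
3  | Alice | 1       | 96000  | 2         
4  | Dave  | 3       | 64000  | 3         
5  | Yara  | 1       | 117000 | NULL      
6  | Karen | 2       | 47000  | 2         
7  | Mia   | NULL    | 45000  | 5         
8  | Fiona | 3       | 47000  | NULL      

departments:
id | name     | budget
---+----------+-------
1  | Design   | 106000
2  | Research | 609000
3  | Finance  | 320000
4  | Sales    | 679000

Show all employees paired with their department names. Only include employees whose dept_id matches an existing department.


INNER JOIN keeps only employees rows whose dept_id matches an id in departments. Walk through each employee:
  - employee 1 (Carol): dept_id=3 -> matches Finance
  - employee 2 (Chris): dept_id=NULL, no match -> dropped
  - employee 3 (Alice): dept_id=1 -> matches Design
  - employee 4 (Dave): dept_id=3 -> matches Finance
  - employee 5 (Yara): dept_id=1 -> matches Design
  - employee 6 (Karen): dept_id=2 -> matches Research
  - employee 7 (Mia): dept_id=NULL, no match -> dropped
  - employee 8 (Fiona): dept_id=3 -> matches Finance
So 2 of 8 rows are dropped.

SQL:
SELECT a.name, b.name AS department
FROM employees a
INNER JOIN departments b ON a.dept_id = b.id

Result:
name  | department
------+-----------
Carol | Finance   
Alice | Design    
Dave  | Finance   
Yara  | Design    
Karen | Research  
Fiona | Finance   


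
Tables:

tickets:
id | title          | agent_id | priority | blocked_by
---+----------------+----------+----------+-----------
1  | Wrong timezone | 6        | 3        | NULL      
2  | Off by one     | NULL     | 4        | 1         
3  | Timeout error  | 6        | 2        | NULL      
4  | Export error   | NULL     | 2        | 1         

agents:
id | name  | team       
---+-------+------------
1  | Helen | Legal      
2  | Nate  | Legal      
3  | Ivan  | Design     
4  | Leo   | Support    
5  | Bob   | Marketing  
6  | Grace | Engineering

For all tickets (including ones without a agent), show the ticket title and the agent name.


LEFT JOIN keeps every row from tickets (the left table); where agent_id has no match in agents, the agent columns become NULL. Walk through each ticket:
  - ticket 1 (Wrong timezone): agent_id=6 -> matches Grace
  - ticket 2 (Off by one): agent_id=NULL, no match -> kept with NULL
  - ticket 3 (Timeout error): agent_id=6 -> matches Grace
  - ticket 4 (Export error): agent_id=NULL, no match -> kept with NULL
All 4 rows appear; 2 have NULL agent.

SQL:
SELECT a.title, b.name AS agent
FROM tickets a
LEFT JOIN agents b ON a.agent_id = b.id

Result:
title          | agent
---------------+------
Wrong timezone | Grace
Off by one     | NULL 
Timeout error  | Grace
Export error   | NULL 


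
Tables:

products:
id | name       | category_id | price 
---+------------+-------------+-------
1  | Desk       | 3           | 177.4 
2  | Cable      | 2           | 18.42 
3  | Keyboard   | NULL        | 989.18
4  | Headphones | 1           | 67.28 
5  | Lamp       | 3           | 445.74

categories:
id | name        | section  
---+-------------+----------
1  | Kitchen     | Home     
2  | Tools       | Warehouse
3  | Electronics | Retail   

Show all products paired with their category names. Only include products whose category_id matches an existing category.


INNER JOIN keeps only products rows whose category_id matches an id in categories. Walk through each product:
  - product 1 (Desk): category_id=3 -> matches Electronics
  - product 2 (Cable): category_id=2 -> matches Tools
  - product 3 (Keyboard): category_id=NULL, no match -> dropped
  - product 4 (Headphones): category_id=1 -> matches Kitchen
  - product 5 (Lamp): category_id=3 -> matches Electronics
So 1 of 5 rows is dropped.

SQL:
SELECT a.name, b.name AS category
FROM products a
INNER JOIN categories b ON a.category_id = b.id

Result:
name       | category   
-----------+------------
Desk       | Electronics
Cable      | Tools      
Headphones | Kitchen    
Lamp       | Electronics


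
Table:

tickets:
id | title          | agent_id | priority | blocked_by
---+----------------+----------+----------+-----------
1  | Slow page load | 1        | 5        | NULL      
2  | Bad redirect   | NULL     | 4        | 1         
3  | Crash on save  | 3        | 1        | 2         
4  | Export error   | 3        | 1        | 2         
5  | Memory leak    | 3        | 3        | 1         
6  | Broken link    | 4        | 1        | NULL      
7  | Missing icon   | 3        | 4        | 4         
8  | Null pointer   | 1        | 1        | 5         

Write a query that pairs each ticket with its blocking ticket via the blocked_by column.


This is a self-join: tickets is joined to a second copy of itself, matching each row's blocked_by to another row's id. Use LEFT JOIN so rows with blocked_by=NULL are kept.
  - ticket 1 (Slow page load): blocked_by=NULL -> NULL
  - ticket 2 (Bad redirect): blocked_by=1 -> Slow page load
  - ticket 3 (Crash on save): blocked_by=2 -> Bad redirect
  - ticket 4 (Export error): blocked_by=2 -> Bad redirect
  - ticket 5 (Memory leak): blocked_by=1 -> Slow page load
  - ticket 6 (Broken link): blocked_by=NULL -> NULL
  - ticket 7 (Missing icon): blocked_by=4 -> Export error
  - ticket 8 (Null pointer): blocked_by=5 -> Memory leak

SQL:
SELECT a.title AS item, b.title AS blocked_by
FROM tickets a
LEFT JOIN tickets b ON a.blocked_by = b.id

Result:
item           | blocked_by    
---------------+---------------
Slow page load | NULL          
Bad redirect   | Slow page load
Crash on save  | Bad redirect  
Export error   | Bad redirect  
Memory leak    | Slow page load
Broken link    | NULL          
Missing icon   | Export error  
Null pointer   | Memory leak   


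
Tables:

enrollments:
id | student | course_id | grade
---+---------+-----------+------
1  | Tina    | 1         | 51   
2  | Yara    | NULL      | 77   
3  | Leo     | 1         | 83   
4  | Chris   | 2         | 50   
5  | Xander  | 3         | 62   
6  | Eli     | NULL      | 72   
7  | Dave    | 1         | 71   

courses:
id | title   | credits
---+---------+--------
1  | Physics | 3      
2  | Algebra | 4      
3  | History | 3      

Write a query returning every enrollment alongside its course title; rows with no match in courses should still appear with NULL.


LEFT JOIN keeps every row from enrollments (the left table); where course_id has no match in courses, the course columns become NULL. Walk through each enrollment:
  - enrollment 1 (Tina): course_id=1 -> matches Physics
  - enrollment 2 (Yara): course_id=NULL, no match -> kept with NULL
  - enrollment 3 (Leo): course_id=1 -> matches Physics
  - enrollment 4 (Chris): course_id=2 -> matches Algebra
  - enrollment 5 (Xander): course_id=3 -> matches History
  - enrollment 6 (Eli): course_id=NULL, no match -> kept with NULL
  - enrollment 7 (Dave): course_id=1 -> matches Physics
All 7 rows appear; 2 have NULL course.

SQL:
SELECT a.student, b.title AS course
FROM enrollments a
LEFT JOIN courses b ON a.course_id = b.id

Result:
student | course 
--------+--------
Tina    | Physics
Yara    | NULL   
Leo     | Physics
Chris   | Algebra
Xander  | History
Eli     | NULL   
Dave    | Physics


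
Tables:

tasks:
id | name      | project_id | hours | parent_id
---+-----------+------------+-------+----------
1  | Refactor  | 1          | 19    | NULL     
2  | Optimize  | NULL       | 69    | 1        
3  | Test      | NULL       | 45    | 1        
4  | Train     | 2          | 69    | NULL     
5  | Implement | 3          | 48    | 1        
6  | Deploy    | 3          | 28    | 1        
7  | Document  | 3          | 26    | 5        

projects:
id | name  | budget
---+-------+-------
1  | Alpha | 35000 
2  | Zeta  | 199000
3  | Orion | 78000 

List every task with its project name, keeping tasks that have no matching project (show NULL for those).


LEFT JOIN keeps every row from tasks (the left table); where project_id has no match in projects, the project columns become NULL. Walk through each task:
  - task 1 (Refactor): project_id=1 -> matches Alpha
  - task 2 (Optimize): project_id=NULL, no match -> kept with NULL
  - task 3 (Test): project_id=NULL, no match -> kept with NULL
  - task 4 (Train): project_id=2 -> matches Zeta
  - task 5 (Implement): project_id=3 -> matches Orion
  - task 6 (Deploy): project_id=3 -> matches Orion
  - task 7 (Document): project_id=3 -> matches Orion
All 7 rows appear; 2 have NULL project.

SQL:
SELECT a.name, b.name AS project
FROM tasks a
LEFT JOIN projects b ON a.project_id = b.id

Result:
name      | project
----------+--------
Refactor  | Alpha  
Optimize  | NULL   
Test      | NULL   
Train     | Zeta   
Implement | Orion  
Deploy    | Orion  
Document  | Orion  


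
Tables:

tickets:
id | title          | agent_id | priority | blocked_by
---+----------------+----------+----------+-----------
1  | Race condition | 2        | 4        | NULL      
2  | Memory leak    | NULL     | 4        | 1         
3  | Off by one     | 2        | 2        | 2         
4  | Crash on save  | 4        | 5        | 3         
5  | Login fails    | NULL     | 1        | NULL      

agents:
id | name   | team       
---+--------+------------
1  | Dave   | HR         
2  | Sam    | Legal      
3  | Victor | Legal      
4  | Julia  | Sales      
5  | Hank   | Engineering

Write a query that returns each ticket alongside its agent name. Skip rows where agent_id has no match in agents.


INNER JOIN keeps only tickets rows whose agent_id matches an id in agents. Walk through each ticket:
  - ticket 1 (Race condition): agent_id=2 -> matches Sam
  - ticket 2 (Memory leak): agent_id=NULL, no match -> dropped
  - ticket 3 (Off by one): agent_id=2 -> matches Sam
  - ticket 4 (Crash on save): agent_id=4 -> matches Julia
  - ticket 5 (Login fails): agent_id=NULL, no match -> dropped
So 2 of 5 rows are dropped.

SQL:
SELECT a.title, b.name AS agent
FROM tickets a
INNER JOIN agents b ON a.agent_id = b.id

Result:
title          | agent
---------------+------
Race condition | Sam  
Off by one     | Sam  
Crash on save  | Julia


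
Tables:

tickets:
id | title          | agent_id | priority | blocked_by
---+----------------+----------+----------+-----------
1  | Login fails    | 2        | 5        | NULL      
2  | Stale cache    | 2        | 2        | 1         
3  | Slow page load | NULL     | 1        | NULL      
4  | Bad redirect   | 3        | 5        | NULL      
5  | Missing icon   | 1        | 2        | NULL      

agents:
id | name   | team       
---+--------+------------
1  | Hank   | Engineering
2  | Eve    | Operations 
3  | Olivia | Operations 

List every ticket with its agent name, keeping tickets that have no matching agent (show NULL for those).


LEFT JOIN keeps every row from tickets (the left table); where agent_id has no match in agents, the agent columns become NULL. Walk through each ticket:
  - ticket 1 (Login fails): agent_id=2 -> matches Eve
  - ticket 2 (Stale cache): agent_id=2 -> matches Eve
  - ticket 3 (Slow page load): agent_id=NULL, no match -> kept with NULL
  - ticket 4 (Bad redirect): agent_id=3 -> matches Olivia
  - ticket 5 (Missing icon): agent_id=1 -> matches Hank
All 5 rows appear; 1 has NULL agent.

SQL:
SELECT a.title, b.name AS agent
FROM tickets a
LEFT JOIN agents b ON a.agent_id = b.id

Result:
title          | agent 
---------------+-------
Login fails    | Eve   
Stale cache    | Eve   
Slow page load | NULL  
Bad redirect   | Olivia
Missing icon   | Hank  


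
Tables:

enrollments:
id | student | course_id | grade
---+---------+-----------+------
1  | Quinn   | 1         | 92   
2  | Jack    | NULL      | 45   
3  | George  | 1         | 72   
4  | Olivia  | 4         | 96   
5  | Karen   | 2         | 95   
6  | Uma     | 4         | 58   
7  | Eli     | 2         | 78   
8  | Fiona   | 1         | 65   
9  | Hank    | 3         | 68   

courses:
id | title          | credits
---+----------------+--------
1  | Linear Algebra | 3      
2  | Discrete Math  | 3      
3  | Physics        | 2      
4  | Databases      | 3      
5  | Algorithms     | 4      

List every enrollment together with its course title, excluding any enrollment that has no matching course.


INNER JOIN keeps only enrollments rows whose course_id matches an id in courses. Walk through each enrollment:
  - enrollment 1 (Quinn): course_id=1 -> matches Linear Algebra
  - enrollment 2 (Jack): course_id=NULL, no match -> dropped
  - enrollment 3 (George): course_id=1 -> matches Linear Algebra
  - enrollment 4 (Olivia): course_id=4 -> matches Databases
  - enrollment 5 (Karen): course_id=2 -> matches Discrete Math
  - enrollment 6 (Uma): course_id=4 -> matches Databases
  - enrollment 7 (Eli): course_id=2 -> matches Discrete Math
  - enrollment 8 (Fiona): course_id=1 -> matches Linear Algebra
  - enrollment 9 (Hank): course_id=3 -> matches Physics
So 1 of 9 rows is dropped.

SQL:
SELECT a.student, b.title AS course
FROM enrollments a
INNER JOIN courses b ON a.course_id = b.id

Result:
student | course        
--------+---------------
Quinn   | Linear Algebra
George  | Linear Algebra
Olivia  | Databases     
Karen   | Discrete Math 
Uma     | Databases     
Eli     | Discrete Math 
Fiona   | Linear Algebra
Hank    | Physics       


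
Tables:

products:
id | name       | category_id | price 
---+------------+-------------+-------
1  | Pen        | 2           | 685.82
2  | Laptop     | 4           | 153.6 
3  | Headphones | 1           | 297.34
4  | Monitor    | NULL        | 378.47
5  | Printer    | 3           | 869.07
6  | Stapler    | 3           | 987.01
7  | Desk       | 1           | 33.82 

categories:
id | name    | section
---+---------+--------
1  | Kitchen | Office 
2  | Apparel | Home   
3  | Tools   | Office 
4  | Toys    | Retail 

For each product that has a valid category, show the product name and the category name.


INNER JOIN keeps only products rows whose category_id matches an id in categories. Walk through each product:
  - product 1 (Pen): category_id=2 -> matches Apparel
  - product 2 (Laptop): category_id=4 -> matches Toys
  - product 3 (Headphones): category_id=1 -> matches Kitchen
  - product 4 (Monitor): category_id=NULL, no match -> dropped
  - product 5 (Printer): category_id=3 -> matches Tools
  - product 6 (Stapler): category_id=3 -> matches Tools
  - product 7 (Desk): category_id=1 -> matches Kitchen
So 1 of 7 rows is dropped.

SQL:
SELECT a.name, b.name AS category
FROM products a
INNER JOIN categories b ON a.category_id = b.id

Result:
name       | category
-----------+---------
Pen        | Apparel 
Laptop     | Toys    
Headphones | Kitchen 
Printer    | Tools   
Stapler    | Tools   
Desk       | Kitchen 


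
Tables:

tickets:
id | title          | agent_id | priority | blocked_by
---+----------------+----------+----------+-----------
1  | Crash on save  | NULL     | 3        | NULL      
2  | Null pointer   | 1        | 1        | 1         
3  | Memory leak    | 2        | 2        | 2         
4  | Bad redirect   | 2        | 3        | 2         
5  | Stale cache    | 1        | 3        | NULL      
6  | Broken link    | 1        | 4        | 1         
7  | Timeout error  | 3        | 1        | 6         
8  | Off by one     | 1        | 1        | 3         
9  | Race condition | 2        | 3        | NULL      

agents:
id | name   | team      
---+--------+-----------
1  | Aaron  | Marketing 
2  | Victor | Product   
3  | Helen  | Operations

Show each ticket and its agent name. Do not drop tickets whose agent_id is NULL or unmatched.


LEFT JOIN keeps every row from tickets (the left table); where agent_id has no match in agents, the agent columns become NULL. Walk through each ticket:
  - ticket 1 (Crash on save): agent_id=NULL, no match -> kept with NULL
  - ticket 2 (Null pointer): agent_id=1 -> matches Aaron
  - ticket 3 (Memory leak): agent_id=2 -> matches Victor
  - ticket 4 (Bad redirect): agent_id=2 -> matches Victor
  - ticket 5 (Stale cache): agent_id=1 -> matches Aaron
  - ticket 6 (Broken link): agent_id=1 -> matches Aaron
  - ticket 7 (Timeout error): agent_id=3 -> matches Helen
  - ticket 8 (Off by one): agent_id=1 -> matches Aaron
  - ticket 9 (Race condition): agent_id=2 -> matches Victor
All 9 rows appear; 1 has NULL agent.

SQL:
SELECT a.title, b.name AS agent
FROM tickets a
LEFT JOIN agents b ON a.agent_id = b.id

Result:
title          | agent 
---------------+-------
Crash on save  | NULL  
Null pointer   | Aaron 
Memory leak    | Victor
Bad redirect   | Victor
Stale cache    | Aaron 
Broken link    | Aaron 
Timeout error  | Helen 
Off by one     | Aaron 
Race condition | Victor


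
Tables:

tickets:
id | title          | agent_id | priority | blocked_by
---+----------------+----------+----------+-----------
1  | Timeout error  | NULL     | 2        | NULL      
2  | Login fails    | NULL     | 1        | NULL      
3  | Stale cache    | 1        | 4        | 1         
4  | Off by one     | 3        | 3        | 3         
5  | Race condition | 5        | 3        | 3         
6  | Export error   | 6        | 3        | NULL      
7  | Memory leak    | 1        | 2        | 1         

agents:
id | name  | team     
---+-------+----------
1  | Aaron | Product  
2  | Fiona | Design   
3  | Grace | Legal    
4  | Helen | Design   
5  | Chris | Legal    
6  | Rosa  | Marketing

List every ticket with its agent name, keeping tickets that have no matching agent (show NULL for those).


LEFT JOIN keeps every row from tickets (the left table); where agent_id has no match in agents, the agent columns become NULL. Walk through each ticket:
  - ticket 1 (Timeout error): agent_id=NULL, no match -> kept with NULL
  - ticket 2 (Login fails): agent_id=NULL, no match -> kept with NULL
  - ticket 3 (Stale cache): agent_id=1 -> matches Aaron
  - ticket 4 (Off by one): agent_id=3 -> matches Grace
  - ticket 5 (Race condition): agent_id=5 -> matches Chris
  - ticket 6 (Export error): agent_id=6 -> matches Rosa
  - ticket 7 (Memory leak): agent_id=1 -> matches Aaron
All 7 rows appear; 2 have NULL agent.

SQL:
SELECT a.title, b.name AS agent
FROM tickets a
LEFT JOIN agents b ON a.agent_id = b.id

Result:
title          | agent
---------------+------
Timeout error  | NULL 
Login fails    | NULL 
Stale cache    | Aaron
Off by one     | Grace
Race condition | Chris
Export error   | Rosa 
Memory leak    | Aaron


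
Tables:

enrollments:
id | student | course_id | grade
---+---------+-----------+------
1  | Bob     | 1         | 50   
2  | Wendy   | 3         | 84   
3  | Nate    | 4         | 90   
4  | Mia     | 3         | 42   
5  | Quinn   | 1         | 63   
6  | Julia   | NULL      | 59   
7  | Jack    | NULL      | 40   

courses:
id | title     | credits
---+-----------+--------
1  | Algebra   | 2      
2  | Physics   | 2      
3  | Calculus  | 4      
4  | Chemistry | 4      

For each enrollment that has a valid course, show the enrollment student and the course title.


INNER JOIN keeps only enrollments rows whose course_id matches an id in courses. Walk through each enrollment:
  - enrollment 1 (Bob): course_id=1 -> matches Algebra
  - enrollment 2 (Wendy): course_id=3 -> matches Calculus
  - enrollment 3 (Nate): course_id=4 -> matches Chemistry
  - enrollment 4 (Mia): course_id=3 -> matches Calculus
  - enrollment 5 (Quinn): course_id=1 -> matches Algebra
  - enrollment 6 (Julia): course_id=NULL, no match -> dropped
  - enrollment 7 (Jack): course_id=NULL, no match -> dropped
So 2 of 7 rows are dropped.

SQL:
SELECT a.student, b.title AS course
FROM enrollments a
INNER JOIN courses b ON a.course_id = b.id

Result:
student | course   
--------+----------
Bob     | Algebra  
Wendy   | Calculus 
Nate    | Chemistry
Mia     | Calculus 
Quinn   | Algebra  


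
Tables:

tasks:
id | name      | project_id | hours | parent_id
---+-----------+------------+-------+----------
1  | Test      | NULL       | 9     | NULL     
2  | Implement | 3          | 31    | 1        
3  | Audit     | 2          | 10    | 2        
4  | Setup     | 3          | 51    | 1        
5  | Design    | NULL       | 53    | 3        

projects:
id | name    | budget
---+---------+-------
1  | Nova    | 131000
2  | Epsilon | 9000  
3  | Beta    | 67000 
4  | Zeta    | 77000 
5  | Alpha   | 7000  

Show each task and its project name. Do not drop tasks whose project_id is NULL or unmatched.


LEFT JOIN keeps every row from tasks (the left table); where project_id has no match in projects, the project columns become NULL. Walk through each task:
  - task 1 (Test): project_id=NULL, no match -> kept with NULL
  - task 2 (Implement): project_id=3 -> matches Beta
  - task 3 (Audit): project_id=2 -> matches Epsilon
  - task 4 (Setup): project_id=3 -> matches Beta
  - task 5 (Design): project_id=NULL, no match -> kept with NULL
All 5 rows appear; 2 have NULL project.

SQL:
SELECT a.name, b.name AS project
FROM tasks a
LEFT JOIN projects b ON a.project_id = b.id

Result:
name      | project
----------+--------
Test      | NULL   
Implement | Beta   
Audit     | Epsilon
Setup     | Beta   
Design    | NULL   


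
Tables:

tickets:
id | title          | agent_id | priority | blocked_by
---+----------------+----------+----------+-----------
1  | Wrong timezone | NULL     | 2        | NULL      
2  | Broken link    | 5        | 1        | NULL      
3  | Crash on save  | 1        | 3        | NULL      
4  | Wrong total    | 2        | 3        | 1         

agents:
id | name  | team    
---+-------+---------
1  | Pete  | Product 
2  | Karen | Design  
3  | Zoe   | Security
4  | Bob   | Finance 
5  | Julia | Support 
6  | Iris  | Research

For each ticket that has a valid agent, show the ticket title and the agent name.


INNER JOIN keeps only tickets rows whose agent_id matches an id in agents. Walk through each ticket:
  - ticket 1 (Wrong timezone): agent_id=NULL, no match -> dropped
  - ticket 2 (Broken link): agent_id=5 -> matches Julia
  - ticket 3 (Crash on save): agent_id=1 -> matches Pete
  - ticket 4 (Wrong total): agent_id=2 -> matches Karen
So 1 of 4 rows is dropped.

SQL:
SELECT a.title, b.name AS agent
FROM tickets a
INNER JOIN agents b ON a.agent_id = b.id

Result:
title         | agent
--------------+------
Broken link   | Julia
Crash on save | Pete 
Wrong total   | Karen


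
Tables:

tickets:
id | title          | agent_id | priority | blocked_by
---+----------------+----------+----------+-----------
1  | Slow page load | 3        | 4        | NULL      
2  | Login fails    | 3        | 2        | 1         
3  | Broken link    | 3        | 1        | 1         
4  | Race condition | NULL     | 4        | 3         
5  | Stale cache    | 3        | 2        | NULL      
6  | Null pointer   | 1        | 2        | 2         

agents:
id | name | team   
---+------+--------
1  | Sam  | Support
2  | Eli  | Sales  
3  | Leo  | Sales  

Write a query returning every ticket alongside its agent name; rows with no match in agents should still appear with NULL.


LEFT JOIN keeps every row from tickets (the left table); where agent_id has no match in agents, the agent columns become NULL. Walk through each ticket:
  - ticket 1 (Slow page load): agent_id=3 -> matches Leo
  - ticket 2 (Login fails): agent_id=3 -> matches Leo
  - ticket 3 (Broken link): agent_id=3 -> matches Leo
  - ticket 4 (Race condition): agent_id=NULL, no match -> kept with NULL
  - ticket 5 (Stale cache): agent_id=3 -> matches Leo
  - ticket 6 (Null pointer): agent_id=1 -> matches Sam
All 6 rows appear; 1 has NULL agent.

SQL:
SELECT a.title, b.name AS agent
FROM tickets a
LEFT JOIN agents b ON a.agent_id = b.id

Result:
title          | agent
---------------+------
Slow page load | Leo  
Login fails    | Leo  
Broken link    | Leo  
Race condition | NULL 
Stale cache    | Leo  
Null pointer   | Sam  


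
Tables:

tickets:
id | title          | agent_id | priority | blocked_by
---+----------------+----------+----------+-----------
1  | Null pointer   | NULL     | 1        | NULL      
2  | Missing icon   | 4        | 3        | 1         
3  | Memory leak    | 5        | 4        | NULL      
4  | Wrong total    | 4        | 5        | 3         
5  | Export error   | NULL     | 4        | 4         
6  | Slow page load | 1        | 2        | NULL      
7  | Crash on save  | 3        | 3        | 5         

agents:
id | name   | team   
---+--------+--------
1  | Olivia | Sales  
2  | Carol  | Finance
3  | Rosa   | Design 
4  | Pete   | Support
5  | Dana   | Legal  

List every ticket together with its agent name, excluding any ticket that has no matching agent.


INNER JOIN keeps only tickets rows whose agent_id matches an id in agents. Walk through each ticket:
  - ticket 1 (Null pointer): agent_id=NULL, no match -> dropped
  - ticket 2 (Missing icon): agent_id=4 -> matches Pete
  - ticket 3 (Memory leak): agent_id=5 -> matches Dana
  - ticket 4 (Wrong total): agent_id=4 -> matches Pete
  - ticket 5 (Export error): agent_id=NULL, no match -> dropped
  - ticket 6 (Slow page load): agent_id=1 -> matches Olivia
  - ticket 7 (Crash on save): agent_id=3 -> matches Rosa
So 2 of 7 rows are dropped.

SQL:
SELECT a.title, b.name AS agent
FROM tickets a
INNER JOIN agents b ON a.agent_id = b.id

Result:
title          | agent 
---------------+-------
Missing icon   | Pete  
Memory leak    | Dana  
Wrong total    | Pete  
Slow page load | Olivia
Crash on save  | Rosa  


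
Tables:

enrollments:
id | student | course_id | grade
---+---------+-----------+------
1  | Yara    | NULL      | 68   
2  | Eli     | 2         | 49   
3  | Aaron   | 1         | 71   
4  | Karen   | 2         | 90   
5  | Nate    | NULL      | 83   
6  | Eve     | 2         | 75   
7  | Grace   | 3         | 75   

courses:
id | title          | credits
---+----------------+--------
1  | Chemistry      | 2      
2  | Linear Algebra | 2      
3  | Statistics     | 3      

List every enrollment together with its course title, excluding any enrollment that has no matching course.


INNER JOIN keeps only enrollments rows whose course_id matches an id in courses. Walk through each enrollment:
  - enrollment 1 (Yara): course_id=NULL, no match -> dropped
  - enrollment 2 (Eli): course_id=2 -> matches Linear Algebra
  - enrollment 3 (Aaron): course_id=1 -> matches Chemistry
  - enrollment 4 (Karen): course_id=2 -> matches Linear Algebra
  - enrollment 5 (Nate): course_id=NULL, no match -> dropped
  - enrollment 6 (Eve): course_id=2 -> matches Linear Algebra
  - enrollment 7 (Grace): course_id=3 -> matches Statistics
So 2 of 7 rows are dropped.

SQL:
SELECT a.student, b.title AS course
FROM enrollments a
INNER JOIN courses b ON a.course_id = b.id

Result:
student | course        
--------+---------------
Eli     | Linear Algebra
Aaron   | Chemistry     
Karen   | Linear Algebra
Eve     | Linear Algebra
Grace   | Statistics    


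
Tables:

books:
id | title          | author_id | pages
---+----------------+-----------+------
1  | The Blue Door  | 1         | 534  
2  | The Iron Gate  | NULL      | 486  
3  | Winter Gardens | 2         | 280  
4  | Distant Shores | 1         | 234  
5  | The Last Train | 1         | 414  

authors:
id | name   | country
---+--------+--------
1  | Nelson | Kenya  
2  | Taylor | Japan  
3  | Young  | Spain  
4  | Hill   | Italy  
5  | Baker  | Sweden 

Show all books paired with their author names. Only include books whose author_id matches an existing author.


INNER JOIN keeps only books rows whose author_id matches an id in authors. Walk through each book:
  - book 1 (The Blue Door): author_id=1 -> matches Nelson
  - book 2 (The Iron Gate): author_id=NULL, no match -> dropped
  - book 3 (Winter Gardens): author_id=2 -> matches Taylor
  - book 4 (Distant Shores): author_id=1 -> matches Nelson
  - book 5 (The Last Train): author_id=1 -> matches Nelson
So 1 of 5 rows is dropped.

SQL:
SELECT a.title, b.name AS author
FROM books a
INNER JOIN authors b ON a.author_id = b.id

Result:
title          | author
---------------+-------
The Blue Door  | Nelson
Winter Gardens | Taylor
Distant Shores | Nelson
The Last Train | Nelson


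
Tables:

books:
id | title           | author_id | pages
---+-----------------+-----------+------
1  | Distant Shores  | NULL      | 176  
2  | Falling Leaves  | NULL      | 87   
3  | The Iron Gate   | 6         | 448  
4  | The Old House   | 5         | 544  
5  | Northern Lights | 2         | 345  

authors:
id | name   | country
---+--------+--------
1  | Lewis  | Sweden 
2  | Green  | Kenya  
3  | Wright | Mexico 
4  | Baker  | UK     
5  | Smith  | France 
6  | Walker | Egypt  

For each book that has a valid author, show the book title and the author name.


INNER JOIN keeps only books rows whose author_id matches an id in authors. Walk through each book:
  - book 1 (Distant Shores): author_id=NULL, no match -> dropped
  - book 2 (Falling Leaves): author_id=NULL, no match -> dropped
  - book 3 (The Iron Gate): author_id=6 -> matches Walker
  - book 4 (The Old House): author_id=5 -> matches Smith
  - book 5 (Northern Lights): author_id=2 -> matches Green
So 2 of 5 rows are dropped.

SQL:
SELECT a.title, b.name AS author
FROM books a
INNER JOIN authors b ON a.author_id = b.id

Result:
title           | author
----------------+-------
The Iron Gate   | Walker
The Old House   | Smith 
Northern Lights | Green 


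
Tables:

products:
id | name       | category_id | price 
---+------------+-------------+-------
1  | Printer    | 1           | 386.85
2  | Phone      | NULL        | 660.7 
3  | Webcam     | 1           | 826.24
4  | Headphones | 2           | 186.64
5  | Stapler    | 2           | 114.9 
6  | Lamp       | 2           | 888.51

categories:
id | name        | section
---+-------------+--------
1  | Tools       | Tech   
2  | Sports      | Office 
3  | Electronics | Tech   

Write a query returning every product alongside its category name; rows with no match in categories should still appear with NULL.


LEFT JOIN keeps every row from products (the left table); where category_id has no match in categories, the category columns become NULL. Walk through each product:
  - product 1 (Printer): category_id=1 -> matches Tools
  - product 2 (Phone): category_id=NULL, no match -> kept with NULL
  - product 3 (Webcam): category_id=1 -> matches Tools
  - product 4 (Headphones): category_id=2 -> matches Sports
  - product 5 (Stapler): category_id=2 -> matches Sports
  - product 6 (Lamp): category_id=2 -> matches Sports
All 6 rows appear; 1 has NULL category.

SQL:
SELECT a.name, b.name AS category
FROM products a
LEFT JOIN categories b ON a.category_id = b.id

Result:
name       | category
-----------+---------
Printer    | Tools   
Phone      | NULL    
Webcam     | Tools   
Headphones | Sports  
Stapler    | Sports  
Lamp       | Sports  


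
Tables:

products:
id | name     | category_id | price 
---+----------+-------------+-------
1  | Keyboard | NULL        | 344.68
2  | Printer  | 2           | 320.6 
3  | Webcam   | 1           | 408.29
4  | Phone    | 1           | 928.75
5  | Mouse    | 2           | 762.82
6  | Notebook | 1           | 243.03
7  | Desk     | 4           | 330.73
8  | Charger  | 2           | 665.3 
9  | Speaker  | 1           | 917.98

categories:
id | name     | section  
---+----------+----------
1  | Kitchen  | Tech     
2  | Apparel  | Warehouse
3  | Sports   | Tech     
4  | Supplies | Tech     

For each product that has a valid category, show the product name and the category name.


INNER JOIN keeps only products rows whose category_id matches an id in categories. Walk through each product:
  - product 1 (Keyboard): category_id=NULL, no match -> dropped
  - product 2 (Printer): category_id=2 -> matches Apparel
  - product 3 (Webcam): category_id=1 -> matches Kitchen
  - product 4 (Phone): category_id=1 -> matches Kitchen
  - product 5 (Mouse): category_id=2 -> matches Apparel
  - product 6 (Notebook): category_id=1 -> matches Kitchen
  - product 7 (Desk): category_id=4 -> matches Supplies
  - product 8 (Charger): category_id=2 -> matches Apparel
  - product 9 (Speaker): category_id=1 -> matches Kitchen
So 1 of 9 rows is dropped.

SQL:
SELECT a.name, b.name AS category
FROM products a
INNER JOIN categories b ON a.category_id = b.id

Result:
name     | category
---------+---------
Printer  | Apparel 
Webcam   | Kitchen 
Phone    | Kitchen 
Mouse    | Apparel 
Notebook | Kitchen 
Desk     | Supplies
Charger  | Apparel 
Speaker  | Kitchen 


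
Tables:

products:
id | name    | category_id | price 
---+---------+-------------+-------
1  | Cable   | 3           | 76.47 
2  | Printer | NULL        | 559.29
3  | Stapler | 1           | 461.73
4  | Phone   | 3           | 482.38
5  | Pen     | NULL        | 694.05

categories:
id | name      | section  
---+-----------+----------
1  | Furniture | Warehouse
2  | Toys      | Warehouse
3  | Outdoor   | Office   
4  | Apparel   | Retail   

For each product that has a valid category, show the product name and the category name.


INNER JOIN keeps only products rows whose category_id matches an id in categories. Walk through each product:
  - product 1 (Cable): category_id=3 -> matches Outdoor
  - product 2 (Printer): category_id=NULL, no match -> dropped
  - product 3 (Stapler): category_id=1 -> matches Furniture
  - product 4 (Phone): category_id=3 -> matches Outdoor
  - product 5 (Pen): category_id=NULL, no match -> dropped
So 2 of 5 rows are dropped.

SQL:
SELECT a.name, b.name AS category
FROM products a
INNER JOIN categories b ON a.category_id = b.id

Result:
name    | category 
--------+----------
Cable   | Outdoor  
Stapler | Furniture
Phone   | Outdoor  


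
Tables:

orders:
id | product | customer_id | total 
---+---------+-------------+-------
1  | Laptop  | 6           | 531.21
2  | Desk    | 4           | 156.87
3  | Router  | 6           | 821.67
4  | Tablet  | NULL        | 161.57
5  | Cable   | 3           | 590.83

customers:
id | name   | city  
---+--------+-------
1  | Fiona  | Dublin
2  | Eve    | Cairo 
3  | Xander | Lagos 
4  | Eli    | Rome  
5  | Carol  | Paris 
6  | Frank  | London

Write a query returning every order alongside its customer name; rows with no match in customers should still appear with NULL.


LEFT JOIN keeps every row from orders (the left table); where customer_id has no match in customers, the customer columns become NULL. Walk through each order:
  - order 1 (Laptop): customer_id=6 -> matches Frank
  - order 2 (Desk): customer_id=4 -> matches Eli
  - order 3 (Router): customer_id=6 -> matches Frank
  - order 4 (Tablet): customer_id=NULL, no match -> kept with NULL
  - order 5 (Cable): customer_id=3 -> matches Xander
All 5 rows appear; 1 has NULL customer.

SQL:
SELECT a.product, b.name AS customer
FROM orders a
LEFT JOIN customers b ON a.customer_id = b.id

Result:
product | customer
--------+---------
Laptop  | Frank   
Desk    | Eli     
Router  | Frank   
Tablet  | NULL    
Cable   | Xander  


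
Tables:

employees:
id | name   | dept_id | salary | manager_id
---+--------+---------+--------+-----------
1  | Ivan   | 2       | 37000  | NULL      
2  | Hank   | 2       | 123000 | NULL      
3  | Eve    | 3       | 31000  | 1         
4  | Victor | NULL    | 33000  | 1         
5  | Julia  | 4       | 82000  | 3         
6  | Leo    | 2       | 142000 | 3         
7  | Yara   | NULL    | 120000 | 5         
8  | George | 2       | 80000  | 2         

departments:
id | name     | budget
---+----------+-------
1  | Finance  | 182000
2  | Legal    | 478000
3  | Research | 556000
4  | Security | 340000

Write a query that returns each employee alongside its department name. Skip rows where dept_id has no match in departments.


INNER JOIN keeps only employees rows whose dept_id matches an id in departments. Walk through each employee:
  - employee 1 (Ivan): dept_id=2 -> matches Legal
  - employee 2 (Hank): dept_id=2 -> matches Legal
  - employee 3 (Eve): dept_id=3 -> matches Research
  - employee 4 (Victor): dept_id=NULL, no match -> dropped
  - employee 5 (Julia): dept_id=4 -> matches Security
  - employee 6 (Leo): dept_id=2 -> matches Legal
  - employee 7 (Yara): dept_id=NULL, no match -> dropped
  - employee 8 (George): dept_id=2 -> matches Legal
So 2 of 8 rows are dropped.

SQL:
SELECT a.name, b.name AS department
FROM employees a
INNER JOIN departments b ON a.dept_id = b.id

Result:
name   | department
-------+-----------
Ivan   | Legal     
Hank   | Legal     
Eve    | Research  
Julia  | Security  
Leo    | Legal     
George | Legal     
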